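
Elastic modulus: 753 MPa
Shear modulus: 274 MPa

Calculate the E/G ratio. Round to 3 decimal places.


E / G = 753 / 274 = 2.748

2.748


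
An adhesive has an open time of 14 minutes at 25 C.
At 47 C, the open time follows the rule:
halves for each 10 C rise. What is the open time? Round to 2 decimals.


Factor = 2^((47-25)/10) = 4.5948
Open time = 14 / 4.5948 = 3.05 min

3.05


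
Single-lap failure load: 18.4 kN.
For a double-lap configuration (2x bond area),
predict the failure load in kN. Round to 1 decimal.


Failure load = 18.4 * 2 = 36.8 kN

36.8


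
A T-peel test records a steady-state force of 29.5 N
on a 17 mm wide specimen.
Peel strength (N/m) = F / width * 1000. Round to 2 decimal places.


Peel strength = 29.5 / 17 * 1000
= 1735.29 N/m

1735.29


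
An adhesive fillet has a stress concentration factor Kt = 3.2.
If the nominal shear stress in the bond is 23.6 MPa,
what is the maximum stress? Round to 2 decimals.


Max stress = 23.6 * 3.2 = 75.52 MPa

75.52


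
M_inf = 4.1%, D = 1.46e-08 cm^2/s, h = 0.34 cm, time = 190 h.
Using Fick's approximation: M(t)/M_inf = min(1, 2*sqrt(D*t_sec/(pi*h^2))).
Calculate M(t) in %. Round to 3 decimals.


t = 684000 s
ratio = min(1, 2*sqrt(1.46e-08*684000/(pi*0.1156)))
= 0.331650
M(t) = 4.1 * 0.331650 = 1.360%

1.360


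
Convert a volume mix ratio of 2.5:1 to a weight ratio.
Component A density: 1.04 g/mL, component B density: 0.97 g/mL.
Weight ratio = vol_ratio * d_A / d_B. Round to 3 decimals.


= 2.5 * 1.04 / 0.97 = 2.680

2.680


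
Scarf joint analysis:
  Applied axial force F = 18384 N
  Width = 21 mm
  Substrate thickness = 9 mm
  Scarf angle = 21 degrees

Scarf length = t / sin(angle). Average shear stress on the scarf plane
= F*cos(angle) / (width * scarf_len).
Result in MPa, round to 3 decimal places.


Scarf length = 9 / sin(21 deg) = 25.1139 mm
cos(21 deg) = 0.933580
Shear = 18384 * 0.933580 / (21 * 25.1139)
= 32.543 MPa

32.543


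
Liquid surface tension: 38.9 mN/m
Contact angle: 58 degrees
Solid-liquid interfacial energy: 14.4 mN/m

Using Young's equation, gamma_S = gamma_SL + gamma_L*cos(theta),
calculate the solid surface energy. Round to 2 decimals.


gamma_S = 14.4 + 38.9 * cos(58)
= 35.01 mN/m

35.01


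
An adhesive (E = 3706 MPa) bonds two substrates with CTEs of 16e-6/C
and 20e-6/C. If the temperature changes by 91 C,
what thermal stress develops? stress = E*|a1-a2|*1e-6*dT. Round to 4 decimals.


Stress = 3706 * |16 - 20| * 1e-6 * 91
= 1.3490 MPa

1.3490


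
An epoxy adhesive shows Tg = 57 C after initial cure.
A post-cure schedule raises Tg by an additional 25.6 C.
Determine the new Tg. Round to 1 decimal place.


New Tg = 57 + 25.6
= 82.6 C

82.6


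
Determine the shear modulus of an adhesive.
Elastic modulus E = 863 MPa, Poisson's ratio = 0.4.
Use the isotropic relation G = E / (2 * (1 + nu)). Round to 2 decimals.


G = 863 / (2*(1+0.4)) = 863 / 2.80
= 308.21 MPa

308.21


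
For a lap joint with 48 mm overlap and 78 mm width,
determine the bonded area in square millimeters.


Area = 48 * 78 = 3744 mm^2

3744


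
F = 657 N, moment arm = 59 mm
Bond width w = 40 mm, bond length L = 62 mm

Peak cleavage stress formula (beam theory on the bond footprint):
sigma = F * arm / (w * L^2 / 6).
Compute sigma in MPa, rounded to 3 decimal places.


sigma = (657 * 59) / (40 * 3844 / 6)
= 38763 * 6 / 153760
= 232578 / 153760
= 1.513 MPa

1.513


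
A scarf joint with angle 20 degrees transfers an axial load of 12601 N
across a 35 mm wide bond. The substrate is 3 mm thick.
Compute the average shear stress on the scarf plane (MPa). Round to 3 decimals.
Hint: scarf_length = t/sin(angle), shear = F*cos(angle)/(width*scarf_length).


scarf_length = 3 / sin(20 deg) = 8.7714 mm
cos(20 deg) = 0.939693
shear stress = 12601 * 0.939693 / (35 * 8.7714)
= 38.570 MPa

38.570


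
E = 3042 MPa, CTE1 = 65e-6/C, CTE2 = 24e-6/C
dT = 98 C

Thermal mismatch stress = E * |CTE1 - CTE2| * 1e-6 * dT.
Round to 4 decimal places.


= 3042 * 41e-6 * 98
= 12.2228 MPa

12.2228


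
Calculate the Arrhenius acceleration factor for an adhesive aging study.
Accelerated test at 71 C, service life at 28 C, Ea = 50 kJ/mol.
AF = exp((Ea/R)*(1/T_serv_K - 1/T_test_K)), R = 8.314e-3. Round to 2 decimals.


T_test = 344.15 K, T_serv = 301.15 K
Ea/R = 50 / 0.008314 = 6013.95
AF = exp(6013.95 * (1/301.15 - 1/344.15))
= 12.12

12.12


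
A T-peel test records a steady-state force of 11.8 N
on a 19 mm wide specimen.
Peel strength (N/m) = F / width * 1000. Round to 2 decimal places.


Peel strength = 11.8 / 19 * 1000
= 621.05 N/m

621.05


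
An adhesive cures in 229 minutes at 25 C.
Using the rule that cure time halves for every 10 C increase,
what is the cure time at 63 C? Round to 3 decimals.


Factor = 2^((63 - 25) / 10) = 13.9288
Cure time = 229 / 13.9288
= 16.441 minutes

16.441


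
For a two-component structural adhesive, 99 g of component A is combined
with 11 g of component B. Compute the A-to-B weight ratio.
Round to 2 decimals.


Weight ratio A:B = 99 / 11
= 9.00

9.00


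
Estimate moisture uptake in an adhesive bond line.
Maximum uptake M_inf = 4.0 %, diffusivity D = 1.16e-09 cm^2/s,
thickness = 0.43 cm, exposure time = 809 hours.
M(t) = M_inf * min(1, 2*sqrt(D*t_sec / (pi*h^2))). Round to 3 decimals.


Convert time: 809 h = 2912400 s
ratio = min(1, 2*sqrt(1.16e-09*2912400/(pi*0.43^2)))
= 0.152525
M(t) = 4.0 * 0.152525 = 0.610%

0.610


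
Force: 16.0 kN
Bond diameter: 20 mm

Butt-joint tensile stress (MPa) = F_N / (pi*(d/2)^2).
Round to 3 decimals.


F_N = 16.0 * 1000 = 16000.0 N
A = pi*(10.0)^2 = 314.1593 mm^2
stress = 16000.0 / 314.1593 = 50.930 MPa

50.930


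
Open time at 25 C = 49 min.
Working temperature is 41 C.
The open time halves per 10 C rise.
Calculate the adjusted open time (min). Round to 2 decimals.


factor = 2^((41 - 25) / 10) = 3.0314
ot = 49 / 3.0314 = 16.16 min

16.16


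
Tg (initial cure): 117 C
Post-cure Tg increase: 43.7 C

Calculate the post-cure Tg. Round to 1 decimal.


Post-cure Tg = 117 + 43.7 = 160.7 C

160.7


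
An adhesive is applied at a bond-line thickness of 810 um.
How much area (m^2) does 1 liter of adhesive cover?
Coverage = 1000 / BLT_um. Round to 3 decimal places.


Coverage = 1000 / 810 = 1.235 m^2

1.235


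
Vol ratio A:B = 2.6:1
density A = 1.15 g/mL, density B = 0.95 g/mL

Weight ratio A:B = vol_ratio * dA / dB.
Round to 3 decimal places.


Weight ratio = 2.6 * 1.15 / 0.95
= 3.147

3.147


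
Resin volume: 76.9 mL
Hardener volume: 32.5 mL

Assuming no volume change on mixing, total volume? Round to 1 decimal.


V_total = 76.9 + 32.5 = 109.4 mL

109.4


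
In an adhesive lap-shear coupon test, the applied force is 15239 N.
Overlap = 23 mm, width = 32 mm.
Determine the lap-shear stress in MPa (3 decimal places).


stress = F / (overlap * width)
= 15239 / (23 * 32)
= 20.705 MPa

20.705


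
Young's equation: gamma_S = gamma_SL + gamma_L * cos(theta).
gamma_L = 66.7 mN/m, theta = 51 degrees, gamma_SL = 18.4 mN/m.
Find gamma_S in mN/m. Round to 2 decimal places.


cos(51 deg) = 0.629320
gamma_S = 18.4 + 66.7 * 0.629320
= 60.38 mN/m

60.38


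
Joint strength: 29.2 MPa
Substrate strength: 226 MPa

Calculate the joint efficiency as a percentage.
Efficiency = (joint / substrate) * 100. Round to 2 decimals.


Efficiency = (29.2 / 226) * 100 = 12.92%

12.92


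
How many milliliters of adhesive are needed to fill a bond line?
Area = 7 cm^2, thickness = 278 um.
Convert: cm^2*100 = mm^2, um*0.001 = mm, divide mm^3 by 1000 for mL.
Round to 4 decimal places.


= (7 * 100) * (278 * 0.001) / 1000
= 0.1946 mL

0.1946


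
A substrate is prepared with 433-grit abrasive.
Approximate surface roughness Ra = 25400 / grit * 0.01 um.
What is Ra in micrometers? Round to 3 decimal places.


Ra = 25400 / 433 * 0.01 = 0.587 um

0.587


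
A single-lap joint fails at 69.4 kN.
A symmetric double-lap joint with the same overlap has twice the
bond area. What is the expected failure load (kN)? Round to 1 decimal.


Double-lap load = 2 * 69.4 = 138.8 kN

138.8


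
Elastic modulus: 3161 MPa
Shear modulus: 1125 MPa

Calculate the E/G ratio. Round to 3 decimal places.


E / G = 3161 / 1125 = 2.810

2.810


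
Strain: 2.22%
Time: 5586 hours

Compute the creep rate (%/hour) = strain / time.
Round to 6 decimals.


Creep rate = 2.22 / 5586
= 0.000397 %/h

0.000397


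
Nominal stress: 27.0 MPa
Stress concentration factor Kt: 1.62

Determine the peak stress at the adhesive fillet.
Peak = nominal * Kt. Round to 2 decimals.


Peak stress = 27.0 * 1.62
= 43.74 MPa

43.74


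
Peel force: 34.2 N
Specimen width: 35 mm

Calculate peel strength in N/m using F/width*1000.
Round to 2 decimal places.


Peel strength = 34.2 / 35 * 1000 = 977.14 N/m

977.14


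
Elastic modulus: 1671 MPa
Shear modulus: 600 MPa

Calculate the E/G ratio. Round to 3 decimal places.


E / G = 1671 / 600 = 2.785

2.785


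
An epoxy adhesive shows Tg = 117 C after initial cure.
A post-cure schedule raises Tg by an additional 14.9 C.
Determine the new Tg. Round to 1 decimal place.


New Tg = 117 + 14.9
= 131.9 C

131.9


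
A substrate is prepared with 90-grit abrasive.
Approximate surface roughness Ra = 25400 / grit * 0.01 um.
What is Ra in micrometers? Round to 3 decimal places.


Ra = 25400 / 90 * 0.01 = 2.822 um

2.822


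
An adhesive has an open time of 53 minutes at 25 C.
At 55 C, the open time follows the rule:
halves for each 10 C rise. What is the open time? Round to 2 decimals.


Factor = 2^((55-25)/10) = 8.0000
Open time = 53 / 8.0000 = 6.63 min

6.63


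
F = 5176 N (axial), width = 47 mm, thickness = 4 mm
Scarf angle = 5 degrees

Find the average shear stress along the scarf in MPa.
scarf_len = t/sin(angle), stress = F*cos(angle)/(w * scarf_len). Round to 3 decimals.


scarf_len = 4/sin(5 deg) = 45.8949
cos(5 deg) = 0.996195
stress = 5176*0.996195/(47*45.8949) = 2.390 MPa

2.390


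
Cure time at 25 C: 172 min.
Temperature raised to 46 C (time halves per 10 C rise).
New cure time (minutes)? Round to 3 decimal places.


Acceleration factor = 2^(21/10) = 4.2871
New time = 172 / 4.2871 = 40.120 min

40.120


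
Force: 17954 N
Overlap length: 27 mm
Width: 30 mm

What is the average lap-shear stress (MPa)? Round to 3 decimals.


Average shear stress = F / (overlap * width)
= 17954 / (27 * 30)
= 22.165 MPa

22.165


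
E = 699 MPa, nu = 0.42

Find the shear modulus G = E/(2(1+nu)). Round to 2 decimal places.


G = 699 / (2 * 1.42)
= 246.13 MPa

246.13


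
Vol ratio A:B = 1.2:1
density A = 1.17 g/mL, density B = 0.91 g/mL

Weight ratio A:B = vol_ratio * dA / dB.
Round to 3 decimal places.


Weight ratio = 1.2 * 1.17 / 0.91
= 1.543

1.543


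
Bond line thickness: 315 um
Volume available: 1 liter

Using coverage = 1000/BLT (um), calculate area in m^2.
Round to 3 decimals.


1 L = 1e6 mm^3, thickness = 315 um = 0.315 mm
Area = 1e6 / 0.315 mm^2 = (1e6 / 0.315) / 1e6 m^2 = 1000 / 315 m^2
= 3.175 m^2

3.175


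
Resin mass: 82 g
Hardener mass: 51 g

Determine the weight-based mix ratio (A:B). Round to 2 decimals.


Ratio = 82 / 51 = 1.61

1.61


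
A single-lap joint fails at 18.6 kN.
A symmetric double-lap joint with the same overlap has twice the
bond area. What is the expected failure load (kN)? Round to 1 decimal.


Double-lap load = 2 * 18.6 = 37.2 kN

37.2


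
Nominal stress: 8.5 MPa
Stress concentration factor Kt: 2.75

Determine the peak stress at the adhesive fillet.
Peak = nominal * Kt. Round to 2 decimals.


Peak stress = 8.5 * 2.75
= 23.38 MPa

23.38


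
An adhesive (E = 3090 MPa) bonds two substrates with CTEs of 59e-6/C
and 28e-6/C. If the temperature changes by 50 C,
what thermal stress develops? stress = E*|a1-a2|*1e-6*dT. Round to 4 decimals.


Stress = 3090 * |59 - 28| * 1e-6 * 50
= 4.7895 MPa

4.7895


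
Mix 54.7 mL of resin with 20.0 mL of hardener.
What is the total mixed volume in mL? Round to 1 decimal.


Total = 54.7 + 20.0 = 74.7 mL

74.7


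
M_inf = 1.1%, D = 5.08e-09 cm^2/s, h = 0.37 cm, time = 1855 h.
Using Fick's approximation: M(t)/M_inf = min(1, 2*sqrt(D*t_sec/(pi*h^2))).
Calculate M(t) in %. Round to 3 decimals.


t = 6678000 s
ratio = min(1, 2*sqrt(5.08e-09*6678000/(pi*0.1369)))
= 0.561705
M(t) = 1.1 * 0.561705 = 0.618%

0.618


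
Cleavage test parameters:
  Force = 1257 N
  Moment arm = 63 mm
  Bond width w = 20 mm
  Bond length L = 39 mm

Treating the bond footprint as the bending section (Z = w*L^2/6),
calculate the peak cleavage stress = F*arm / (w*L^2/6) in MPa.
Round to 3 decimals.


M = 1257 * 63 = 79191 N*mm
Z = 20 * 39^2 / 6 = 30420 / 6 mm^3
sigma = M / Z = 6 * 79191 / 30420 = 475146 / 30420
= 15.620 MPa

15.620


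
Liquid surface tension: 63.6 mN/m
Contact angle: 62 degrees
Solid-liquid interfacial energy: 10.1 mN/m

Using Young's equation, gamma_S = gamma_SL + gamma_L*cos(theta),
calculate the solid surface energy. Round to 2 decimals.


gamma_S = 10.1 + 63.6 * cos(62)
= 39.96 mN/m

39.96


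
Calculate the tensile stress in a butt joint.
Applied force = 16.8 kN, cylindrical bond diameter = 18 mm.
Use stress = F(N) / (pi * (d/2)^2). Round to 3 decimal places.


A = pi * 9.0^2 = 254.4690 mm^2
sigma = 16800.0 / 254.4690 = 66.020 MPa

66.020


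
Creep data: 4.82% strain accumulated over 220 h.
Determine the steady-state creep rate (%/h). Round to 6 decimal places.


Rate = 4.82 / 220 = 0.021909 %/h

0.021909


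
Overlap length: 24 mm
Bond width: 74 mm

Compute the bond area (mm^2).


Bond area = 24 * 74 = 1776 mm^2

1776


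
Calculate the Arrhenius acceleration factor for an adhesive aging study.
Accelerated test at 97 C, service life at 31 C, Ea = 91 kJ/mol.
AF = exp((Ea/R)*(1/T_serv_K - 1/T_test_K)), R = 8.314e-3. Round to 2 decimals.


T_test = 370.15 K, T_serv = 304.15 K
Ea/R = 91 / 0.008314 = 10945.39
AF = exp(10945.39 * (1/304.15 - 1/370.15))
= 611.96

611.96


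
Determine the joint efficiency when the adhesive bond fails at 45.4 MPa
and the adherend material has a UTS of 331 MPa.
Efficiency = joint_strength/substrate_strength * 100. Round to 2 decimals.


Joint efficiency = 45.4 / 331 * 100
= 13.72%

13.72


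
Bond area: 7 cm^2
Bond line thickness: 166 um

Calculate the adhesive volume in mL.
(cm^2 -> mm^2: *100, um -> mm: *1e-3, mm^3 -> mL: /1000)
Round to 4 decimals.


V = 7*100 * 166*1e-3 / 1000
= 0.1162 mL

0.1162


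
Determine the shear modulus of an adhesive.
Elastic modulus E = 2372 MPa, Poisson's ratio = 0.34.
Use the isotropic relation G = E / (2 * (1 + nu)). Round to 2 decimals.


G = 2372 / (2*(1+0.34)) = 2372 / 2.68
= 885.07 MPa

885.07


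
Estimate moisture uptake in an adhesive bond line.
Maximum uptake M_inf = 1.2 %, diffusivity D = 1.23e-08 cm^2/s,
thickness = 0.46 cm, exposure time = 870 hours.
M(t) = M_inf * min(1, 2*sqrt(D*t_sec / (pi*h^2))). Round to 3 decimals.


Convert time: 870 h = 3132000 s
ratio = min(1, 2*sqrt(1.23e-08*3132000/(pi*0.46^2)))
= 0.481460
M(t) = 1.2 * 0.481460 = 0.578%

0.578


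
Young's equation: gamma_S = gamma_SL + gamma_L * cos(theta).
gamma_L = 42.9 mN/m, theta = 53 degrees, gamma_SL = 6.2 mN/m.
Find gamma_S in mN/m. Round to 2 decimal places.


cos(53 deg) = 0.601815
gamma_S = 6.2 + 42.9 * 0.601815
= 32.02 mN/m

32.02


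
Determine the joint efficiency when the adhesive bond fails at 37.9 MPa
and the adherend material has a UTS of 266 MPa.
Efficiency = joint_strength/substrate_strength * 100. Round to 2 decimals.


Joint efficiency = 37.9 / 266 * 100
= 14.25%

14.25


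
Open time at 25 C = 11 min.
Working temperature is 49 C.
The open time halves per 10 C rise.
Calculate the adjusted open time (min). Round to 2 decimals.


factor = 2^((49 - 25) / 10) = 5.2780
ot = 11 / 5.2780 = 2.08 min

2.08


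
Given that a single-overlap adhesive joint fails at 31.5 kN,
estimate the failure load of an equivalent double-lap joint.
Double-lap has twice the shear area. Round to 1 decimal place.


Double-lap factor = 2
Expected load = 31.5 * 2 = 63.0 kN

63.0


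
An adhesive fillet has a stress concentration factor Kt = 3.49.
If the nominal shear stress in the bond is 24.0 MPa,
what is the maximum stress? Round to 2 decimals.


Max stress = 24.0 * 3.49 = 83.76 MPa

83.76


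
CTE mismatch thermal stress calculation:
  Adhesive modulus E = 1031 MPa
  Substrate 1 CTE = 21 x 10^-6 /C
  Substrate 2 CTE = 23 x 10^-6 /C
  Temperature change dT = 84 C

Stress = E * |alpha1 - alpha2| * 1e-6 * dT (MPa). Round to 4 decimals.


delta_alpha = |21 - 23| = 2 x 10^-6/C
Stress = 1031 * 2e-6 * 84
= 0.1732 MPa

0.1732


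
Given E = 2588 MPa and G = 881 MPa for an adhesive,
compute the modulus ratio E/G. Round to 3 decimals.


E/G ratio = 2588 / 881 = 2.938

2.938


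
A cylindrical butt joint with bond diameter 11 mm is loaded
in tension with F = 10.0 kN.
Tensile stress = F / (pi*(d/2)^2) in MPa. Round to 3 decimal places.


Area = pi * (11/2)^2 = 95.0332 mm^2
Stress = 10.0*1000 / 95.0332
= 105.226 MPa

105.226


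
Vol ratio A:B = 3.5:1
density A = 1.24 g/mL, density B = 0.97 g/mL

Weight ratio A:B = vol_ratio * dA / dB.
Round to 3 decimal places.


Weight ratio = 3.5 * 1.24 / 0.97
= 4.474

4.474


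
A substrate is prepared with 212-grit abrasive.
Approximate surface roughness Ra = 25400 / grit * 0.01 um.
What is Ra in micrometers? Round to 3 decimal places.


Ra = 25400 / 212 * 0.01 = 1.198 um

1.198


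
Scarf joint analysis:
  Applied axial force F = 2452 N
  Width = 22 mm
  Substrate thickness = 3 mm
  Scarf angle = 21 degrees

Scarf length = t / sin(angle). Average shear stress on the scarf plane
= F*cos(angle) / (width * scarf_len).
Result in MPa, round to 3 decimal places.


Scarf length = 3 / sin(21 deg) = 8.3713 mm
cos(21 deg) = 0.933580
Shear = 2452 * 0.933580 / (22 * 8.3713)
= 12.430 MPa

12.430


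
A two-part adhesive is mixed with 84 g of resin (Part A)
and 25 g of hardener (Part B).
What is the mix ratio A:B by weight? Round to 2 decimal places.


Mix ratio = mass_A / mass_B
= 84 / 25
= 3.36

3.36


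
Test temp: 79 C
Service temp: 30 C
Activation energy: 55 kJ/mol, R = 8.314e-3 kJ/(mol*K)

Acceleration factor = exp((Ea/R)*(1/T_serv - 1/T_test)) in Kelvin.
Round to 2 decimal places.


AF = exp((55/0.008314)*(1/303.15 - 1/352.15))
= 20.83

20.83


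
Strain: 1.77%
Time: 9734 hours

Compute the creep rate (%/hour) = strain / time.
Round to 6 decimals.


Creep rate = 1.77 / 9734
= 0.000182 %/h

0.000182


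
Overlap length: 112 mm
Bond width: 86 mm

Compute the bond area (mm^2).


Bond area = 112 * 86 = 9632 mm^2

9632


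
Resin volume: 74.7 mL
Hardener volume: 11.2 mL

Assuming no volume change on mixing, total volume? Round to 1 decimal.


V_total = 74.7 + 11.2 = 85.9 mL

85.9


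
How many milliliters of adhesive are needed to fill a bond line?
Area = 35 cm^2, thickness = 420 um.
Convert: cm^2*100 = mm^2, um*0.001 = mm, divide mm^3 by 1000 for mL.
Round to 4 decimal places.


= (35 * 100) * (420 * 0.001) / 1000
= 1.4700 mL

1.4700


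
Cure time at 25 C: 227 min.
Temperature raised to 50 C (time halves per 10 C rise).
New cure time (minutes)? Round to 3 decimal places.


Acceleration factor = 2^(25/10) = 5.6569
New time = 227 / 5.6569 = 40.128 min

40.128


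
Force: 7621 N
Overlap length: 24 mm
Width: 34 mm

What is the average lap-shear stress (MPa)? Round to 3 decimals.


Average shear stress = F / (overlap * width)
= 7621 / (24 * 34)
= 9.339 MPa

9.339


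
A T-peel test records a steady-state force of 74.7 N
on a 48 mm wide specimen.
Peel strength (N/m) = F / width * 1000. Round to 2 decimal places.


Peel strength = 74.7 / 48 * 1000
= 1556.25 N/m

1556.25


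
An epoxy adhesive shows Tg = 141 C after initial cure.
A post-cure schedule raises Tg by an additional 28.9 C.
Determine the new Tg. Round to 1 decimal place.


New Tg = 141 + 28.9
= 169.9 C

169.9


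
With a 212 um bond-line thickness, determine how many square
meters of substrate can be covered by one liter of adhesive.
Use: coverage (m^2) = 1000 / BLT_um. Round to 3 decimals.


Coverage = 1000 / 212 = 4.717 m^2

4.717


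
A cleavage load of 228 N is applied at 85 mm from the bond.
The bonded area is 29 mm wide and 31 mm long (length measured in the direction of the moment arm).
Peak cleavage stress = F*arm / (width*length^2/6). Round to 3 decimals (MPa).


Moment = 228 * 85 = 19380 N*mm
Section modulus = 29 * 961 / 6 = 27869 / 6 mm^3
Stress = 19380 / (27869 / 6) = 116280 / 27869
= 4.172 MPa

4.172


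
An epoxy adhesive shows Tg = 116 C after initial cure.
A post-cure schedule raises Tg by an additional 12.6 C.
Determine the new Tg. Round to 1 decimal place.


New Tg = 116 + 12.6
= 128.6 C

128.6


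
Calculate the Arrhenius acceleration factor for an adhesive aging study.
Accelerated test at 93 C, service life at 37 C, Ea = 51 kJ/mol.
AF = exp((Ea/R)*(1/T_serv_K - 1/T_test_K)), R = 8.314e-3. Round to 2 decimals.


T_test = 366.15 K, T_serv = 310.15 K
Ea/R = 51 / 0.008314 = 6134.23
AF = exp(6134.23 * (1/310.15 - 1/366.15))
= 20.59

20.59


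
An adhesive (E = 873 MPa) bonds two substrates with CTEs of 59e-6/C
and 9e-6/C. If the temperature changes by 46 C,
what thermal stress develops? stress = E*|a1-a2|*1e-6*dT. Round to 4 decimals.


Stress = 873 * |59 - 9| * 1e-6 * 46
= 2.0079 MPa

2.0079


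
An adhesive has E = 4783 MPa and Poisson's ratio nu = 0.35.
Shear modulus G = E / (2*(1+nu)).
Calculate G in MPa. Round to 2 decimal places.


G = 4783 / (2*(1+0.35))
= 4783 / 2.70
= 1771.48 MPa

1771.48


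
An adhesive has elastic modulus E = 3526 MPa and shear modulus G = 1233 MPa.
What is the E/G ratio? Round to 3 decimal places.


E/G = 3526 / 1233 = 2.860

2.860


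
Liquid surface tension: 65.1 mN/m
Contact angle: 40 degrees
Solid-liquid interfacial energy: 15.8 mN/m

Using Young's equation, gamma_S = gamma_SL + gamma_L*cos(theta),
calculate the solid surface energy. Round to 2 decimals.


gamma_S = 15.8 + 65.1 * cos(40)
= 65.67 mN/m

65.67


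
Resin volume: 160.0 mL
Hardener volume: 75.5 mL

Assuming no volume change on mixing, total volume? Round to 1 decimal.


V_total = 160.0 + 75.5 = 235.5 mL

235.5


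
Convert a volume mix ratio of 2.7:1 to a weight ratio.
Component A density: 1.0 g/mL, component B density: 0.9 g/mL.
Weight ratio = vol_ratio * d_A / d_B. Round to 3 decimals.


= 2.7 * 1.0 / 0.9 = 3.000

3.000


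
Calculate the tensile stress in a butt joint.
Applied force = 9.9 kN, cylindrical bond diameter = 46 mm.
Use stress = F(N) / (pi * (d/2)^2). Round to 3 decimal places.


A = pi * 23.0^2 = 1661.9025 mm^2
sigma = 9900.0 / 1661.9025 = 5.957 MPa

5.957


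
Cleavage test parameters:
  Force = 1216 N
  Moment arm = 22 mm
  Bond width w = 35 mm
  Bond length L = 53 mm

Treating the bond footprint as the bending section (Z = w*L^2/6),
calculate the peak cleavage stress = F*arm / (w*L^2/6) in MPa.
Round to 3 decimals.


M = 1216 * 22 = 26752 N*mm
Z = 35 * 53^2 / 6 = 98315 / 6 mm^3
sigma = M / Z = 6 * 26752 / 98315 = 160512 / 98315
= 1.633 MPa

1.633


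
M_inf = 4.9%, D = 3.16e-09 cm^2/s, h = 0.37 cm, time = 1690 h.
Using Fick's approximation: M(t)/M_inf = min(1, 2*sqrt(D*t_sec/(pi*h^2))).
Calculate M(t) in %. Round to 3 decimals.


t = 6084000 s
ratio = min(1, 2*sqrt(3.16e-09*6084000/(pi*0.1369)))
= 0.422855
M(t) = 4.9 * 0.422855 = 2.072%

2.072


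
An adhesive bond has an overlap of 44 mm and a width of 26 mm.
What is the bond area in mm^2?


Bond area = overlap * width
= 44 * 26
= 1144 mm^2

1144


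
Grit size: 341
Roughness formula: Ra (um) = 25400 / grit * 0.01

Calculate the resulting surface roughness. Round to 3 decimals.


Ra = 25400 / 341 * 0.01
= 0.745 um

0.745


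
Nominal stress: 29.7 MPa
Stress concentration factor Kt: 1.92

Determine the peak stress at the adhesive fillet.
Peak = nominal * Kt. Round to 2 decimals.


Peak stress = 29.7 * 1.92
= 57.02 MPa

57.02


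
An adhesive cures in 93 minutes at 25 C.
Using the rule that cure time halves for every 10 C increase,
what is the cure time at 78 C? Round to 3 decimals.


Factor = 2^((78 - 25) / 10) = 39.3966
Cure time = 93 / 39.3966
= 2.361 minutes

2.361


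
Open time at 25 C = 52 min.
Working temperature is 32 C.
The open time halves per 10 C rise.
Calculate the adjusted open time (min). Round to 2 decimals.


factor = 2^((32 - 25) / 10) = 1.6245
ot = 52 / 1.6245 = 32.01 min

32.01


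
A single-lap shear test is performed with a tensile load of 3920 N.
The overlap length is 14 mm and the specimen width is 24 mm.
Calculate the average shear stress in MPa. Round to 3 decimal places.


Shear stress = F / (overlap * width)
= 3920 / (14 * 24)
= 3920 / 336
= 11.667 MPa

11.667


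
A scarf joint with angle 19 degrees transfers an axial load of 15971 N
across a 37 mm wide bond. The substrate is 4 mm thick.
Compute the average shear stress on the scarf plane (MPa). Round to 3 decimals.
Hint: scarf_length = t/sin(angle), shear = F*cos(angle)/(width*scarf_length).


scarf_length = 4 / sin(19 deg) = 12.2862 mm
cos(19 deg) = 0.945519
shear stress = 15971 * 0.945519 / (37 * 12.2862)
= 33.219 MPa

33.219


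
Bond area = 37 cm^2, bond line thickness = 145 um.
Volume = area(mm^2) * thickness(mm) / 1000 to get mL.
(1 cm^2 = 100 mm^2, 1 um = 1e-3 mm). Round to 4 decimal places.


area_mm2 = 37 * 100 = 3700
blt_mm = 145 * 1e-3 = 0.145
vol_mm3 = 3700 * 0.145 = 536.5
vol_mL = 536.5 / 1000 = 0.5365 mL

0.5365


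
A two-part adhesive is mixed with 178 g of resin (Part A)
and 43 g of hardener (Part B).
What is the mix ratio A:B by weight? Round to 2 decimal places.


Mix ratio = mass_A / mass_B
= 178 / 43
= 4.14

4.14


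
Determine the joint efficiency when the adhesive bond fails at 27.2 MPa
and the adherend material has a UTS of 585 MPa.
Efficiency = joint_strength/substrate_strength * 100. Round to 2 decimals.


Joint efficiency = 27.2 / 585 * 100
= 4.65%

4.65


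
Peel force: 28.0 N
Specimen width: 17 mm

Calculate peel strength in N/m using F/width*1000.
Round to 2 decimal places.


Peel strength = 28.0 / 17 * 1000 = 1647.06 N/m

1647.06


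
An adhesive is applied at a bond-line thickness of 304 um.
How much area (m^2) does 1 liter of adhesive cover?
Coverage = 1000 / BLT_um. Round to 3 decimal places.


Coverage = 1000 / 304 = 3.289 m^2

3.289


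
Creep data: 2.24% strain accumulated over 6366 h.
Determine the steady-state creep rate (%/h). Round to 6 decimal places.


Rate = 2.24 / 6366 = 0.000352 %/h

0.000352


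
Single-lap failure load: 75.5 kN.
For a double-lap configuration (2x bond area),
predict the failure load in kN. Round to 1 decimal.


Failure load = 75.5 * 2 = 151.0 kN

151.0


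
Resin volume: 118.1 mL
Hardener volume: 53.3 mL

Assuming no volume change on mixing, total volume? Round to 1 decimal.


V_total = 118.1 + 53.3 = 171.4 mL

171.4


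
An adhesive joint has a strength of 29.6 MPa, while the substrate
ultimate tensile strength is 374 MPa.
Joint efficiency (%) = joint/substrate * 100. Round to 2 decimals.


Efficiency = 29.6 / 374 * 100
= 7.91%

7.91


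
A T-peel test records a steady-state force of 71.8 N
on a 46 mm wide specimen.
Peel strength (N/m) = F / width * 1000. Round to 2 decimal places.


Peel strength = 71.8 / 46 * 1000
= 1560.87 N/m

1560.87


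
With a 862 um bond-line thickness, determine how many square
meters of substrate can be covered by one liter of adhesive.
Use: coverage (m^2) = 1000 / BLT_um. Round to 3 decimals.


Coverage = 1000 / 862 = 1.160 m^2

1.160


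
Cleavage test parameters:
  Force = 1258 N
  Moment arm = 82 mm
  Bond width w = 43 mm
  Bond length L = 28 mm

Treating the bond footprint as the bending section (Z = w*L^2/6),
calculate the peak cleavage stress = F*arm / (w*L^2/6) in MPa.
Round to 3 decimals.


M = 1258 * 82 = 103156 N*mm
Z = 43 * 28^2 / 6 = 33712 / 6 mm^3
sigma = M / Z = 6 * 103156 / 33712 = 618936 / 33712
= 18.360 MPa

18.360


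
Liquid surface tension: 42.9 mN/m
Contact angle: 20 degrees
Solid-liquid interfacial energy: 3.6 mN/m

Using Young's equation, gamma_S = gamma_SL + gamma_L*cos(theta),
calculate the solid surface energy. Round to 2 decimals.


gamma_S = 3.6 + 42.9 * cos(20)
= 43.91 mN/m

43.91


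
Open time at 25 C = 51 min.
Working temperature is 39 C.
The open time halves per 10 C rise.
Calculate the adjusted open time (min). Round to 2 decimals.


factor = 2^((39 - 25) / 10) = 2.6390
ot = 51 / 2.6390 = 19.33 min

19.33


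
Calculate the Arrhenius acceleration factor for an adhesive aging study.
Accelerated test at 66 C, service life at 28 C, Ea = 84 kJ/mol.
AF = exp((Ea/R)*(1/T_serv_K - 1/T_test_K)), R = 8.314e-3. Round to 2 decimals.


T_test = 339.15 K, T_serv = 301.15 K
Ea/R = 84 / 0.008314 = 10103.44
AF = exp(10103.44 * (1/301.15 - 1/339.15))
= 42.91

42.91


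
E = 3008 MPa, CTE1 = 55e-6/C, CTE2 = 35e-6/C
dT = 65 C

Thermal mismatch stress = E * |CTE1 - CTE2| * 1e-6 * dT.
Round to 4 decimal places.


= 3008 * 20e-6 * 65
= 3.9104 MPa

3.9104


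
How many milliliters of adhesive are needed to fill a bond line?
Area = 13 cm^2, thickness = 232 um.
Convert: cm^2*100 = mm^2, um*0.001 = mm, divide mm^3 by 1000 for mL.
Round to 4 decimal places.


= (13 * 100) * (232 * 0.001) / 1000
= 0.3016 mL

0.3016


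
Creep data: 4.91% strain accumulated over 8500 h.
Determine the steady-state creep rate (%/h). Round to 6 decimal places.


Rate = 4.91 / 8500 = 0.000578 %/h

0.000578


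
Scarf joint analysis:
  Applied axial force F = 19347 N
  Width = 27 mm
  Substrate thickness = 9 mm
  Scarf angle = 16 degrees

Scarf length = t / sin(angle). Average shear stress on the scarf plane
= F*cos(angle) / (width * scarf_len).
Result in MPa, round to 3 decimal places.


Scarf length = 9 / sin(16 deg) = 32.6516 mm
cos(16 deg) = 0.961262
Shear = 19347 * 0.961262 / (27 * 32.6516)
= 21.095 MPa

21.095


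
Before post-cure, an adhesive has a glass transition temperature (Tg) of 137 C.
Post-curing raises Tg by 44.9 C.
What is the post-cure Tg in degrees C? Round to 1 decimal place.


Tg_post = Tg_base + delta_Tg
= 137 + 44.9
= 181.9 C

181.9


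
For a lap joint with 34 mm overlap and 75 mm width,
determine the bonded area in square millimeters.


Area = 34 * 75 = 2550 mm^2

2550


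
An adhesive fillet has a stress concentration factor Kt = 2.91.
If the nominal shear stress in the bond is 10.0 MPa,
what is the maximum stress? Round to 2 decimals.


Max stress = 10.0 * 2.91 = 29.10 MPa

29.10


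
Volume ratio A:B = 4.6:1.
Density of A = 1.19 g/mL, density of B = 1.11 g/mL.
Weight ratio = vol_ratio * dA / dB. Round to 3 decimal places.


Wt ratio = 4.6 * 1.19 / 1.11
= 4.932

4.932


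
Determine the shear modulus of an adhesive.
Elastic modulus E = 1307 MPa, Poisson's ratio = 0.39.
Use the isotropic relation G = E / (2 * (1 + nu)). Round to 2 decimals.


G = 1307 / (2*(1+0.39)) = 1307 / 2.78
= 470.14 MPa

470.14


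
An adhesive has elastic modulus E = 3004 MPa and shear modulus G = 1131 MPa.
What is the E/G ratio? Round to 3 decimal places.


E/G = 3004 / 1131 = 2.656

2.656


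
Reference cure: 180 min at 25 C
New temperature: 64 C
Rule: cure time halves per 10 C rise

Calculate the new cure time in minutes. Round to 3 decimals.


factor = 2^((64-25)/10) = 14.9285
t_new = 180 / 14.9285 = 12.057 min

12.057


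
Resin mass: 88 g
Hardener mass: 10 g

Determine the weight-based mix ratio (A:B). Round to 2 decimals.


Ratio = 88 / 10 = 8.80

8.80


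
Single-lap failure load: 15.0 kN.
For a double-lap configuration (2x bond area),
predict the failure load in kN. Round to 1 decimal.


Failure load = 15.0 * 2 = 30.0 kN

30.0


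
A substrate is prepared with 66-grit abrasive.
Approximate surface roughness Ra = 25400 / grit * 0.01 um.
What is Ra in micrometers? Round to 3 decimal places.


Ra = 25400 / 66 * 0.01 = 3.848 um

3.848


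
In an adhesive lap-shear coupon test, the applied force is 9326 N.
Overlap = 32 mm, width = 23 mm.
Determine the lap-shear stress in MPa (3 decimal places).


stress = F / (overlap * width)
= 9326 / (32 * 23)
= 12.671 MPa

12.671


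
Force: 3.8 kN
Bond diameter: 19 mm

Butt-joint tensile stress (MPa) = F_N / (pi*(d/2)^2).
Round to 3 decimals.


F_N = 3.8 * 1000 = 3800.0 N
A = pi*(9.5)^2 = 283.5287 mm^2
stress = 3800.0 / 283.5287 = 13.403 MPa

13.403


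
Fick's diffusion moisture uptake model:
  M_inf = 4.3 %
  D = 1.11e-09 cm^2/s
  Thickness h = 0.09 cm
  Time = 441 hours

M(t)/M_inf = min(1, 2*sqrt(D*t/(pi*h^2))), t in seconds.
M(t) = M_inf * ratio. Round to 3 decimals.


t_sec = 441 * 3600 = 1587600
ratio = 2*sqrt(1.11e-09*1587600/(pi*0.09^2))
= min(1, 0.526314)
= 0.526314
M(t) = 4.3 * 0.526314 = 2.263 %

2.263


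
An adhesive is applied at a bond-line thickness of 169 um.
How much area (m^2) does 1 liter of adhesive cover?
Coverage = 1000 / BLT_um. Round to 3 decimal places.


Coverage = 1000 / 169 = 5.917 m^2

5.917


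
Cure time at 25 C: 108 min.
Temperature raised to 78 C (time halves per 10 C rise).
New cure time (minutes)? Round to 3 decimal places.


Acceleration factor = 2^(53/10) = 39.3966
New time = 108 / 39.3966 = 2.741 min

2.741


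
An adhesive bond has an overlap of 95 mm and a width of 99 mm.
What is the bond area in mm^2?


Bond area = overlap * width
= 95 * 99
= 9405 mm^2

9405


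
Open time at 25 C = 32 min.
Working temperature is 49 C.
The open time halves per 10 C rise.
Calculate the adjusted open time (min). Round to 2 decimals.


factor = 2^((49 - 25) / 10) = 5.2780
ot = 32 / 5.2780 = 6.06 min

6.06


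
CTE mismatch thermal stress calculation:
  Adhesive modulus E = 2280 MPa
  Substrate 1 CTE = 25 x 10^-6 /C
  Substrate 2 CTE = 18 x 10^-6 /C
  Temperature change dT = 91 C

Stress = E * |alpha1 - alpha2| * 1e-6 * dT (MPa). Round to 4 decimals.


delta_alpha = |25 - 18| = 7 x 10^-6/C
Stress = 2280 * 7e-6 * 91
= 1.4524 MPa

1.4524


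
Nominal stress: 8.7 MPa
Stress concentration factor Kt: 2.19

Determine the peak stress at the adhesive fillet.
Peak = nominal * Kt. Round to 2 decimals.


Peak stress = 8.7 * 2.19
= 19.05 MPa

19.05


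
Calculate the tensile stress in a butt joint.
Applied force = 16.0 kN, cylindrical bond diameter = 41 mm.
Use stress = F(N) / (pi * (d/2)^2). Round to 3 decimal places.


A = pi * 20.5^2 = 1320.2543 mm^2
sigma = 16000.0 / 1320.2543 = 12.119 MPa

12.119


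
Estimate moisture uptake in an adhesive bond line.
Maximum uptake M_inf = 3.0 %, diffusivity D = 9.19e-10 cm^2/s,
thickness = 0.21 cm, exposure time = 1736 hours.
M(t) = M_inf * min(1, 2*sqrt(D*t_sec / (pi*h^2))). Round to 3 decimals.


Convert time: 1736 h = 6249600 s
ratio = min(1, 2*sqrt(9.19e-10*6249600/(pi*0.21^2)))
= 0.407211
M(t) = 3.0 * 0.407211 = 1.222%

1.222


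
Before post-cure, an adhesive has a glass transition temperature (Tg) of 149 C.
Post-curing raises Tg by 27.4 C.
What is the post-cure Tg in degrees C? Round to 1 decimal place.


Tg_post = Tg_base + delta_Tg
= 149 + 27.4
= 176.4 C

176.4


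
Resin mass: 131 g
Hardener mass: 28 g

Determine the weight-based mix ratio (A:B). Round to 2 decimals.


Ratio = 131 / 28 = 4.68

4.68


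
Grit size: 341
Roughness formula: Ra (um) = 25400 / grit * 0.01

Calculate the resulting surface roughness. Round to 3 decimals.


Ra = 25400 / 341 * 0.01
= 0.745 um

0.745


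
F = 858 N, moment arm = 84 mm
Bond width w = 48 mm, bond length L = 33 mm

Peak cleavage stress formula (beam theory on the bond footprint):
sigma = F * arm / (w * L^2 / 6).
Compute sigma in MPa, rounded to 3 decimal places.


sigma = (858 * 84) / (48 * 1089 / 6)
= 72072 * 6 / 52272
= 432432 / 52272
= 8.273 MPa

8.273


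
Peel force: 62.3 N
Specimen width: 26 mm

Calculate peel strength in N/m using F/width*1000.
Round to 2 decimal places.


Peel strength = 62.3 / 26 * 1000 = 2396.15 N/m

2396.15


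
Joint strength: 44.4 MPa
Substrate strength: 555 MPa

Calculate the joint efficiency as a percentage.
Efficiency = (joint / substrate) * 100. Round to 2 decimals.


Efficiency = (44.4 / 555) * 100 = 8.00%

8.00


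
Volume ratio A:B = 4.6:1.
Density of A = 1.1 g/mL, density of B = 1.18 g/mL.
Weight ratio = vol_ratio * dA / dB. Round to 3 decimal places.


Wt ratio = 4.6 * 1.1 / 1.18
= 4.288

4.288


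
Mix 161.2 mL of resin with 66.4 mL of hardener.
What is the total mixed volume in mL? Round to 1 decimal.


Total = 161.2 + 66.4 = 227.6 mL

227.6


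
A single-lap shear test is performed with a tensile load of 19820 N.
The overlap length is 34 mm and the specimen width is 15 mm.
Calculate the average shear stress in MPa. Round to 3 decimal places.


Shear stress = F / (overlap * width)
= 19820 / (34 * 15)
= 19820 / 510
= 38.863 MPa

38.863


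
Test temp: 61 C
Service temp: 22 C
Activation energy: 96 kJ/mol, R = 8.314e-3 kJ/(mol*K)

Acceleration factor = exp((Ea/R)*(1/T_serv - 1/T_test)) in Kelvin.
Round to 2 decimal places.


AF = exp((96/0.008314)*(1/295.15 - 1/334.15))
= 96.16

96.16


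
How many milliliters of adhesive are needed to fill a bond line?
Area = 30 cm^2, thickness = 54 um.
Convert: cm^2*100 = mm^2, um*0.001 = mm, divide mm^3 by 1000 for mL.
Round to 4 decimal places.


= (30 * 100) * (54 * 0.001) / 1000
= 0.1620 mL

0.1620


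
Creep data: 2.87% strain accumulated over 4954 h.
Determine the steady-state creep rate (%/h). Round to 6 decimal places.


Rate = 2.87 / 4954 = 0.000579 %/h

0.000579


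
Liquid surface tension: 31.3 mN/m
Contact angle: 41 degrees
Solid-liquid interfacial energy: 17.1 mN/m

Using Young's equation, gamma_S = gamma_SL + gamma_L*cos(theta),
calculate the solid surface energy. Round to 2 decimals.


gamma_S = 17.1 + 31.3 * cos(41)
= 40.72 mN/m

40.72


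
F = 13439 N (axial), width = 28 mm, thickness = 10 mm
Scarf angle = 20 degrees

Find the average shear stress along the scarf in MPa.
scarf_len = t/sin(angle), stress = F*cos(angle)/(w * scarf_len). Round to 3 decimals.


scarf_len = 10/sin(20 deg) = 29.2380
cos(20 deg) = 0.939693
stress = 13439*0.939693/(28*29.2380) = 15.426 MPa

15.426


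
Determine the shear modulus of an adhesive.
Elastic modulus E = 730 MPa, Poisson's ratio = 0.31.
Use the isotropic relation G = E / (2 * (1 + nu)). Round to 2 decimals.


G = 730 / (2*(1+0.31)) = 730 / 2.62
= 278.63 MPa

278.63


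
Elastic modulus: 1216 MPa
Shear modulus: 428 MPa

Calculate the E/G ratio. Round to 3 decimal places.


E / G = 1216 / 428 = 2.841

2.841


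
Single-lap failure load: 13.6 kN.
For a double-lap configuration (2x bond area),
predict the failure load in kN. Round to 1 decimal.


Failure load = 13.6 * 2 = 27.2 kN

27.2


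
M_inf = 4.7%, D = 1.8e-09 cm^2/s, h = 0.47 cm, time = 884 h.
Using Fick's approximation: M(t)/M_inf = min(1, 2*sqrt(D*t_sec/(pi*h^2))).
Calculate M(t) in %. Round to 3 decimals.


t = 3182400 s
ratio = min(1, 2*sqrt(1.8e-09*3182400/(pi*0.2209)))
= 0.181707
M(t) = 4.7 * 0.181707 = 0.854%

0.854


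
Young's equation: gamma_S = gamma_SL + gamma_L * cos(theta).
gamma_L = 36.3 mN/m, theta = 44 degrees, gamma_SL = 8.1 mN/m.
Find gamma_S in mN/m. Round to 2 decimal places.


cos(44 deg) = 0.719340
gamma_S = 8.1 + 36.3 * 0.719340
= 34.21 mN/m

34.21


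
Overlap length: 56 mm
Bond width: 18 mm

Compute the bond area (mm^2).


Bond area = 56 * 18 = 1008 mm^2

1008


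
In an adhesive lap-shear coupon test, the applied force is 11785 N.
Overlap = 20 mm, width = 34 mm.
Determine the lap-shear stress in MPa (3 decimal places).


stress = F / (overlap * width)
= 11785 / (20 * 34)
= 17.331 MPa

17.331
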